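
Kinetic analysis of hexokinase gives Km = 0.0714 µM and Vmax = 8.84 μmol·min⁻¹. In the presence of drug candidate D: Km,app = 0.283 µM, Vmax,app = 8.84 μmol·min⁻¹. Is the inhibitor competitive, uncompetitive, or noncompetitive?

competitive

Km increases (0.0714 → 0.283 µM) while Vmax is unchanged — the hallmark of competitive inhibition.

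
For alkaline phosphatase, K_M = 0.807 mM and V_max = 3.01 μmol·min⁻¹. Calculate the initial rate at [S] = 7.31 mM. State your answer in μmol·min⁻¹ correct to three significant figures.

v = Vmax·[S]/(Km + [S]) = 3.01 × 7.31 / (0.807 + 7.31)
  = 22.00 / 8.117 = 2.71 μmol·min⁻¹.

2.71 μmol·min⁻¹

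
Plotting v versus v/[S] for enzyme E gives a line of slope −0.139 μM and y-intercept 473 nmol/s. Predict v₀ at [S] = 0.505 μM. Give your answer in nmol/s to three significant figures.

371 nmol/s

In the Eadie–Hofstee form v = Vmax − Km·(v/[S]), the slope is −Km and the intercept is Vmax, so Km = 0.139 μM and Vmax = 473 nmol/s.
v = 473 × 0.505/(0.139 + 0.505) = 371 nmol/s.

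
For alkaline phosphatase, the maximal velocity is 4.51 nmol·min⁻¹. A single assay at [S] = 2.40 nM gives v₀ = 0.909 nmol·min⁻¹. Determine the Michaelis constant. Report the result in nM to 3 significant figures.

9.51 nM

v/Vmax = 0.909/4.51 = 0.2016 = [S]/(Km+[S]).
So Km + [S] = [S]/0.2016 = 11.91 nM, giving Km = 11.91 − 2.40 = 9.51 nM.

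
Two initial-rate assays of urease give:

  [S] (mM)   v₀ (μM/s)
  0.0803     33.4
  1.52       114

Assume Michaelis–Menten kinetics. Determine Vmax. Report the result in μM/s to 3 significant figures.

In reciprocal form, 1/v = (Km/Vmax)·(1/[S]) + 1/Vmax. The two points give (1/[S], 1/v) = (12.45, 0.02994) and (0.6579, 0.008772).
Slope = (0.02994 − 0.008772)/(12.45 − 0.6579) = 0.001795; intercept = 0.02994 − 0.001795×12.45 = 0.007591.
Vmax = 1/intercept = 132 μM/s; Km = slope × Vmax = 0.001795 × 132 = 0.236 mM.

132 μM/s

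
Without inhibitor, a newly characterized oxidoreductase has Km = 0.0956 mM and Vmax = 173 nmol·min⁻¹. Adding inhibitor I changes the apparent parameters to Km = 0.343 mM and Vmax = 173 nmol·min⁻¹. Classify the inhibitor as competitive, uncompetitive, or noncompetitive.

Km increases (0.0956 → 0.343 mM) while Vmax is unchanged — the hallmark of competitive inhibition.

competitive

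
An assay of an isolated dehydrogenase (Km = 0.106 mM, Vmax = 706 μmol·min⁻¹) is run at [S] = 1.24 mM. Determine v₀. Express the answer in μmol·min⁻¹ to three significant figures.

v = Vmax·[S]/(Km + [S]) = 706 × 1.24 / (0.106 + 1.24)
  = 875.4 / 1.346 = 650 μmol·min⁻¹.

650 μmol·min⁻¹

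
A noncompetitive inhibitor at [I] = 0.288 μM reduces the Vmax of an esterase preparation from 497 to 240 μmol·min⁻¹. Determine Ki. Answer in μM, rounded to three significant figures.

0.269 μM

Noncompetitive: Vmax,app = Vmax/α with α = 1 + [I]/Ki.
α = Vmax/Vmax,app = 497/240 = 2.071.
Ki = [I]/(α − 1) = 0.288/1.071 = 0.269 μM.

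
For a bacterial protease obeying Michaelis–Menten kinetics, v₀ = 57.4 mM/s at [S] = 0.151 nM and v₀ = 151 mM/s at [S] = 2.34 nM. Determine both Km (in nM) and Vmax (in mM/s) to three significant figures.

From v = Vmax[S]/(Km+[S]), each point gives Vmax = v(Km+[S])/[S].
Equating: 57.4(Km+0.151)/0.151 = 151(Km+2.34)/2.34.
380.1·Km + 57.4 = 64.53·Km + 151, so (380.1 − 64.53)·Km = 151 − 57.4.
Km = 93.60/315.6 = 0.297 nM; then Vmax = 57.4(0.297+0.151)/0.151 = 170 mM/s.

Km = 0.297 nM; Vmax = 170 mM/s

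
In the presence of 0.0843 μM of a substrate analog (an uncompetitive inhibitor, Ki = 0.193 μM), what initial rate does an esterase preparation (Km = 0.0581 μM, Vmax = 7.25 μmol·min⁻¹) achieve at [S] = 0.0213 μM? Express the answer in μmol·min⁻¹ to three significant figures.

1.74 μmol·min⁻¹

With α = 1 + [I]/Ki = 1 + 0.0843/0.193 = 1.437, the uncompetitive rate law is v = (Vmax/α)·[S] / (Km/α + [S]).
v = (7.25/1.437)×0.0213 / (0.0581/1.437 + 0.0213) = 0.1075/0.06174 = 1.74 μmol·min⁻¹.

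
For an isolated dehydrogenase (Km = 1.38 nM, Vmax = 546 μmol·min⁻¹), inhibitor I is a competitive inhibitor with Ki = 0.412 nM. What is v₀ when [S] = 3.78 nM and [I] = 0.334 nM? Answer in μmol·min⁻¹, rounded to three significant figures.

329 μmol·min⁻¹

α = 1 + [I]/Ki = 1 + 0.334/0.412 = 1.811.
For a competitive inhibitor, Vmax is unchanged and the apparent Km becomes α·Km: Km,app = 2.50 nM, Vmax,app = 546 μmol·min⁻¹.
v = Vmax,app·[S]/(Km,app + [S]) = 546 × 3.78/(2.50 + 3.78) = 329 μmol·min⁻¹.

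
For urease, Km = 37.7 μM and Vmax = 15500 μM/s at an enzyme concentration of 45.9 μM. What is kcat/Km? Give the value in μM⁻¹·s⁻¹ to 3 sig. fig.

8.96 μM⁻¹·s⁻¹

kcat = Vmax/[E]total = 15500/45.9 = 338 s⁻¹.
kcat/Km = 338/37.7 = 8.96 μM⁻¹·s⁻¹.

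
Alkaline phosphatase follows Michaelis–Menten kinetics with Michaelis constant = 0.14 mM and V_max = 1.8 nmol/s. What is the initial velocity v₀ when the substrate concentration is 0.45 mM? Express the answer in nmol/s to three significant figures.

1.37 nmol/s

[S]/(Km+[S]) = 0.45/0.5900 = 0.7627, the fractional saturation.
v = 0.7627 × Vmax = 0.7627 × 1.8 = 1.37 nmol/s.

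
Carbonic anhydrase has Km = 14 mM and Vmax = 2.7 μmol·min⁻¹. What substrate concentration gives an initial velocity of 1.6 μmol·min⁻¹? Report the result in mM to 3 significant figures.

Rearranging v = Vmax[S]/(Km+[S]) gives [S] = Km·v/(Vmax − v).
[S] = 14 × 1.6 / (2.7 − 1.6) = 22.40/1.100 = 20.4 mM.

20.4 mM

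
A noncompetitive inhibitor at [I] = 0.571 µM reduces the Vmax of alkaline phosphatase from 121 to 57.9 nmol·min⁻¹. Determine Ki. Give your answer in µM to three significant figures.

Noncompetitive: Vmax,app = Vmax/α with α = 1 + [I]/Ki.
α = Vmax/Vmax,app = 121/57.9 = 2.090.
Ki = [I]/(α − 1) = 0.571/1.090 = 0.524 µM.

0.524 µM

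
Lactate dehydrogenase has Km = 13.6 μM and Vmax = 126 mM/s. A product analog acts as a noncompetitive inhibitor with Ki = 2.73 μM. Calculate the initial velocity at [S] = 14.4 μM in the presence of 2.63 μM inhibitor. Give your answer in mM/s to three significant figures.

With α = 1 + [I]/Ki = 1 + 2.63/2.73 = 1.963, the noncompetitive rate law is v = (Vmax/α)·[S] / (Km + [S]).
v = (126/1.963)×14.4 / (13.6 + 14.4) = 924.1/28.00 = 33.0 mM/s.

33.0 mM/s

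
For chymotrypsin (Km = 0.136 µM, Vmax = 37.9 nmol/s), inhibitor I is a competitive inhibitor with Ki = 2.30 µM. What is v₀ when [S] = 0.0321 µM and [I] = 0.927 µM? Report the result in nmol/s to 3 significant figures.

α = 1 + [I]/Ki = 1 + 0.927/2.30 = 1.403.
For a competitive inhibitor, Vmax is unchanged and the apparent Km becomes α·Km: Km,app = 0.191 µM, Vmax,app = 37.9 nmol/s.
v = Vmax,app·[S]/(Km,app + [S]) = 37.9 × 0.0321/(0.191 + 0.0321) = 5.46 nmol/s.

5.46 nmol/s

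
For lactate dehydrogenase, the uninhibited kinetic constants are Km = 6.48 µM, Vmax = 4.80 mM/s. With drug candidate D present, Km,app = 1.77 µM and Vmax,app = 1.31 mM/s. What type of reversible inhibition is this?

uncompetitive

Both Km and Vmax decrease by the same factor (~3.66-fold) — characteristic of uncompetitive inhibition.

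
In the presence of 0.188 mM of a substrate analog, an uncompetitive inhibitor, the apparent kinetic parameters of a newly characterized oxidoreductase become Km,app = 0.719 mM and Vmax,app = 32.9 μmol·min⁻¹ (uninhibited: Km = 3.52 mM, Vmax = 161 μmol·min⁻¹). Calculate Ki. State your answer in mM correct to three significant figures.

0.0483 mM

Uncompetitive: Vmax,app = Vmax/α (and Km,app = Km/α) with α = 1 + [I]/Ki.
α = Vmax/Vmax,app = 161/32.9 = 4.894.
Ki = [I]/(α − 1) = 0.188/3.894 = 0.0483 mM.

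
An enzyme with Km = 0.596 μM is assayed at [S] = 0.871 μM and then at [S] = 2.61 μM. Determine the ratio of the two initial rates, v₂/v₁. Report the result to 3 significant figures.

1.37

Since Vmax cancels, v₂/v₁ = [S]₂(Km+[S]₁) / [S]₁(Km+[S]₂).
= 2.61×(0.596+0.871) / (0.871×(0.596+2.61)) = 3.829/2.792 = 1.37.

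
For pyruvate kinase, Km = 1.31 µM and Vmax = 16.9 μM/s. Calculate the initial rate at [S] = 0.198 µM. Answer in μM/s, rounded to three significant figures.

2.22 μM/s

[S]/(Km+[S]) = 0.198/1.508 = 0.1313, the fractional saturation.
v = 0.1313 × Vmax = 0.1313 × 16.9 = 2.22 μM/s.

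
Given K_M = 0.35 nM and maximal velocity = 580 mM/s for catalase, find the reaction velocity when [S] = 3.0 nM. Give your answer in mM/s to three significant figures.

519 mM/s

[S]/(Km+[S]) = 3.0/3.350 = 0.8955, the fractional saturation.
v = 0.8955 × Vmax = 0.8955 × 580 = 519 mM/s.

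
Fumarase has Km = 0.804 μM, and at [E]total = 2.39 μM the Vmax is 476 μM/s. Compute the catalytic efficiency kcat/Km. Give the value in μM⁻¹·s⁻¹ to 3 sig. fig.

248 μM⁻¹·s⁻¹

kcat = Vmax/[E]total = 476/2.39 = 199 s⁻¹.
kcat/Km = 199/0.804 = 248 μM⁻¹·s⁻¹.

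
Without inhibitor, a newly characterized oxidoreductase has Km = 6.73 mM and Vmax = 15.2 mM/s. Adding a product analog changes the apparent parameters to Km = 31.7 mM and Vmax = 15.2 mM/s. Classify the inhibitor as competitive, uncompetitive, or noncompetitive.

Km increases (6.73 → 31.7 mM) while Vmax is unchanged — the hallmark of competitive inhibition.

competitive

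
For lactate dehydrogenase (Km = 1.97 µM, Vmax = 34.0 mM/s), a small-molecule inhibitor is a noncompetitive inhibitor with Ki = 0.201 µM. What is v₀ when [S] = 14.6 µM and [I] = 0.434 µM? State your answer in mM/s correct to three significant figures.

9.48 mM/s

With α = 1 + [I]/Ki = 1 + 0.434/0.201 = 3.159, the noncompetitive rate law is v = (Vmax/α)·[S] / (Km + [S]).
v = (34.0/3.159)×14.6 / (1.97 + 14.6) = 157.1/16.57 = 9.48 mM/s.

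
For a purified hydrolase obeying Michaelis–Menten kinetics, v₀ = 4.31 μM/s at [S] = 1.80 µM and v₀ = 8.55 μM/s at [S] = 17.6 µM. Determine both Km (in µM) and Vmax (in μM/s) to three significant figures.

From v = Vmax[S]/(Km+[S]), each point gives Vmax = v(Km+[S])/[S].
Equating: 4.31(Km+1.80)/1.80 = 8.55(Km+17.6)/17.6.
2.394·Km + 4.31 = 0.4858·Km + 8.55, so (2.394 − 0.4858)·Km = 8.55 − 4.31.
Km = 4.240/1.909 = 2.22 µM; then Vmax = 4.31(2.22+1.80)/1.80 = 9.63 μM/s.

Km = 2.22 µM; Vmax = 9.63 μM/s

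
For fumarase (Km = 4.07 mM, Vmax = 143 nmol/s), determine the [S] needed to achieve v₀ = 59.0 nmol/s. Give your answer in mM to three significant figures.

Rearranging v = Vmax[S]/(Km+[S]) gives [S] = Km·v/(Vmax − v).
[S] = 4.07 × 59.0 / (143 − 59.0) = 240.1/84.00 = 2.86 mM.

2.86 mM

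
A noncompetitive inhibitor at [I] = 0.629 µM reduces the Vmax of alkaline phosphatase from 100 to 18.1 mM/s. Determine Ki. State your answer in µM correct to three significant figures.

Noncompetitive: Vmax,app = Vmax/α with α = 1 + [I]/Ki.
α = Vmax/Vmax,app = 100/18.1 = 5.525.
Ki = [I]/(α − 1) = 0.629/4.525 = 0.139 µM.

0.139 µM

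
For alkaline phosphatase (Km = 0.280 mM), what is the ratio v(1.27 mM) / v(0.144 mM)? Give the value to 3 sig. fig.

The fractional saturations are [S]/(Km+[S]) = 0.144/0.4240 = 0.3396 and 1.27/1.550 = 0.8194.
v₂/v₁ is just their ratio: 0.8194/0.3396 = 2.41.

2.41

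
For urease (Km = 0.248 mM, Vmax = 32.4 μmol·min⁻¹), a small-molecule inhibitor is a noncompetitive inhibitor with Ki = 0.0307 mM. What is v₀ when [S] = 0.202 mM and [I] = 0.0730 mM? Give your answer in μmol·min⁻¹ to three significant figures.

4.31 μmol·min⁻¹

With α = 1 + [I]/Ki = 1 + 0.0730/0.0307 = 3.378, the noncompetitive rate law is v = (Vmax/α)·[S] / (Km + [S]).
v = (32.4/3.378)×0.202 / (0.248 + 0.202) = 1.938/0.4500 = 4.31 μmol·min⁻¹.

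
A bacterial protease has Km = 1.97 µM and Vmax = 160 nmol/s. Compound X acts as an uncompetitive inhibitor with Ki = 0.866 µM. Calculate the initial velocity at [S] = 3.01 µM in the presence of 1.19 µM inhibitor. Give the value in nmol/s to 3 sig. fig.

52.8 nmol/s

α = 1 + [I]/Ki = 1 + 1.19/0.866 = 2.374.
For an uncompetitive inhibitor, both parameters are divided by α, giving Vmax/α and Km/α: Km,app = 0.830 µM, Vmax,app = 67.4 nmol/s.
v = Vmax,app·[S]/(Km,app + [S]) = 67.4 × 3.01/(0.830 + 3.01) = 52.8 nmol/s.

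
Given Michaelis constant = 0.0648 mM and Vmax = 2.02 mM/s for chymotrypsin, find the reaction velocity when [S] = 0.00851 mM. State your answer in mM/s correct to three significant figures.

v = Vmax·[S]/(Km + [S]) = 2.02 × 0.00851 / (0.0648 + 0.00851)
  = 0.01719 / 0.07331 = 0.234 mM/s.

0.234 mM/s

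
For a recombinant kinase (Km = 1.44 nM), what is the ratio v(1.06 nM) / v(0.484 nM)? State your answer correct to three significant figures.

1.69

The fractional saturations are [S]/(Km+[S]) = 0.484/1.924 = 0.2516 and 1.06/2.500 = 0.4240.
v₂/v₁ is just their ratio: 0.4240/0.2516 = 1.69.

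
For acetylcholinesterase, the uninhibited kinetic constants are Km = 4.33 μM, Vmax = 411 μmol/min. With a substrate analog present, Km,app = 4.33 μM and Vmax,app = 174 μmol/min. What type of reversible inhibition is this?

Vmax decreases (411 → 174 μmol/min) while Km is unchanged — pure noncompetitive inhibition.

noncompetitive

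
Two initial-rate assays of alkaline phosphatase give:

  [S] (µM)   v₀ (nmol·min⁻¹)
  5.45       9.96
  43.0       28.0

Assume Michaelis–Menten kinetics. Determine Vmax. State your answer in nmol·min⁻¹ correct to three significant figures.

38.0 nmol·min⁻¹

From v = Vmax[S]/(Km+[S]), each point gives Vmax = v(Km+[S])/[S].
Equating: 9.96(Km+5.45)/5.45 = 28.0(Km+43.0)/43.0.
1.828·Km + 9.96 = 0.6512·Km + 28.0, so (1.828 − 0.6512)·Km = 28.0 − 9.96.
Km = 18.04/1.176 = 15.3 µM; then Vmax = 9.96(15.3+5.45)/5.45 = 38.0 nmol·min⁻¹.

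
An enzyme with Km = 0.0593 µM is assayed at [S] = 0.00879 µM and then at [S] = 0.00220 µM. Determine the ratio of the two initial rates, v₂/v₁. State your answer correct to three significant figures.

0.277

The fractional saturations are [S]/(Km+[S]) = 0.00879/0.06809 = 0.1291 and 0.00220/0.06150 = 0.03577.
v₂/v₁ is just their ratio: 0.03577/0.1291 = 0.277.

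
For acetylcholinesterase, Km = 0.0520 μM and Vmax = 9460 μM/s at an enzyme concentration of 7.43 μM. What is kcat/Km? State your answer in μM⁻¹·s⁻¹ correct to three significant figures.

kcat = Vmax/[E]total = 9460/7.43 = 1270 s⁻¹.
kcat/Km = 1270/0.0520 = 24500 μM⁻¹·s⁻¹.

24500 μM⁻¹·s⁻¹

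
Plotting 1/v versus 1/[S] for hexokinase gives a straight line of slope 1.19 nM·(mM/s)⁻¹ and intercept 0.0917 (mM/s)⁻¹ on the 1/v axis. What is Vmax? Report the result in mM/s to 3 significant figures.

10.9 mM/s

The y-intercept of a Lineweaver–Burk plot equals 1/Vmax, so Vmax = 1/0.0917 = 10.9 mM/s.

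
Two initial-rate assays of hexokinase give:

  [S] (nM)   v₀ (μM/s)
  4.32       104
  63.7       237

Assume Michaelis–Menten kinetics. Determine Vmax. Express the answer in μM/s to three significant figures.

261 μM/s

In reciprocal form, 1/v = (Km/Vmax)·(1/[S]) + 1/Vmax. The two points give (1/[S], 1/v) = (0.2315, 0.009615) and (0.01570, 0.004219).
Slope = (0.009615 − 0.004219)/(0.2315 − 0.01570) = 0.02501; intercept = 0.009615 − 0.02501×0.2315 = 0.003827.
Vmax = 1/intercept = 261 μM/s; Km = slope × Vmax = 0.02501 × 261 = 6.53 nM.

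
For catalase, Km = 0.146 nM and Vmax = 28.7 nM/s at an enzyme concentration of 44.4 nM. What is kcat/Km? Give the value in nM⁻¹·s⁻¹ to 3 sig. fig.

kcat = Vmax/[E]total = 28.7/44.4 = 0.646 s⁻¹.
kcat/Km = 0.646/0.146 = 4.43 nM⁻¹·s⁻¹.

4.43 nM⁻¹·s⁻¹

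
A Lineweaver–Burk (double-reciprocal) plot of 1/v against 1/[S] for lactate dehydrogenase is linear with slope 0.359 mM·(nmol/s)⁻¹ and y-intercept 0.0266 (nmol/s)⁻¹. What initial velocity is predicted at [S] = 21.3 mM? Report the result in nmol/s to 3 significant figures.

23.0 nmol/s

The y-intercept is 1/Vmax, so Vmax = 1/0.0266 = 37.6 nmol/s.
The slope is Km/Vmax, so Km = 0.359 × 37.6 = 13.5 mM.
Then v = 37.6 × 21.3/(13.5 + 21.3) = 23.0 nmol/s.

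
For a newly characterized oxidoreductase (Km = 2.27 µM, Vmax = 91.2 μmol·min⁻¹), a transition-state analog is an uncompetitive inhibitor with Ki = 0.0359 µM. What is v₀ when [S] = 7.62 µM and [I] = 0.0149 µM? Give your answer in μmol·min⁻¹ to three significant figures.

α = 1 + [I]/Ki = 1 + 0.0149/0.0359 = 1.415.
For an uncompetitive inhibitor, both parameters are divided by α, giving Vmax/α and Km/α: Km,app = 1.60 µM, Vmax,app = 64.5 μmol·min⁻¹.
v = Vmax,app·[S]/(Km,app + [S]) = 64.5 × 7.62/(1.60 + 7.62) = 53.2 μmol·min⁻¹.

53.2 μmol·min⁻¹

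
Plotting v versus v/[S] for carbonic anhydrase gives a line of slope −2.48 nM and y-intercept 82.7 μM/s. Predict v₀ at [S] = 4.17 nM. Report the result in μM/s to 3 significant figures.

51.9 μM/s

In the Eadie–Hofstee form v = Vmax − Km·(v/[S]), the slope is −Km and the intercept is Vmax, so Km = 2.48 nM and Vmax = 82.7 μM/s.
v = 82.7 × 4.17/(2.48 + 4.17) = 51.9 μM/s.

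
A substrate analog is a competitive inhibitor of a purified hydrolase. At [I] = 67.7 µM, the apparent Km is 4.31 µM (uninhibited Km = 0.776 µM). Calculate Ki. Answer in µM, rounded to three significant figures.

14.9 µM

Competitive: Km,app = α·Km with α = 1 + [I]/Ki.
α = Km,app/Km = 4.31/0.776 = 5.554.
Since α = 1 + [I]/Ki, [I]/Ki = 5.554 − 1 = 4.554 and Ki = 67.7/4.554 = 14.9 µM.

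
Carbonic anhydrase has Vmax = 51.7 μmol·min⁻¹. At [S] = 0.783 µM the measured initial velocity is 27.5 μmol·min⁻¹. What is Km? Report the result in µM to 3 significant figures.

v/Vmax = 27.5/51.7 = 0.5319 = [S]/(Km+[S]).
So Km + [S] = [S]/0.5319 = 1.472 µM, giving Km = 1.472 − 0.783 = 0.689 µM.

0.689 µM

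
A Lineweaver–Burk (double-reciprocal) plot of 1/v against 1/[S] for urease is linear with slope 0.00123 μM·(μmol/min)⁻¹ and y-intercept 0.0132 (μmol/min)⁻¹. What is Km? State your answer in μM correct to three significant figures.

0.0932 μM

y-intercept = 1/Vmax ⇒ Vmax = 75.8 μmol/min; slope = Km/Vmax ⇒ Km = slope × Vmax.
Km = 0.00123 × 75.8 = 0.0932 μM.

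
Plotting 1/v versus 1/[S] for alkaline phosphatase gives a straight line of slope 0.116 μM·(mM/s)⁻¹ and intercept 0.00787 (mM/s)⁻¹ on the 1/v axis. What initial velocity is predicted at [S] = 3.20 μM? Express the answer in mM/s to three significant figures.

22.7 mM/s

The y-intercept is 1/Vmax, so Vmax = 1/0.00787 = 127 mM/s.
The slope is Km/Vmax, so Km = 0.116 × 127 = 14.7 μM.
Then v = 127 × 3.20/(14.7 + 3.20) = 22.7 mM/s.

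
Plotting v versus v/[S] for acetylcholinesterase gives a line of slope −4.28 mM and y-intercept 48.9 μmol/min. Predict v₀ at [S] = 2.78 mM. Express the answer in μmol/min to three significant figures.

In the Eadie–Hofstee form v = Vmax − Km·(v/[S]), the slope is −Km and the intercept is Vmax, so Km = 4.28 mM and Vmax = 48.9 μmol/min.
v = 48.9 × 2.78/(4.28 + 2.78) = 19.3 μmol/min.

19.3 μmol/min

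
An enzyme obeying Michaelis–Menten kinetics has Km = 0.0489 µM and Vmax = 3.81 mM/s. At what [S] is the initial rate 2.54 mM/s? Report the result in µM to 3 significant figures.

Rearranging v = Vmax[S]/(Km+[S]) gives [S] = Km·v/(Vmax − v).
[S] = 0.0489 × 2.54 / (3.81 − 2.54) = 0.1242/1.270 = 0.0978 µM.

0.0978 µM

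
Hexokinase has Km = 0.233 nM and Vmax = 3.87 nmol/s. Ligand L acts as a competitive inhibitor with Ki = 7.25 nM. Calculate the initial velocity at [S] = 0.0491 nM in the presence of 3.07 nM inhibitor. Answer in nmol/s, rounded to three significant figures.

α = 1 + [I]/Ki = 1 + 3.07/7.25 = 1.423.
For a competitive inhibitor, Vmax is unchanged and the apparent Km becomes α·Km: Km,app = 0.332 nM, Vmax,app = 3.87 nmol/s.
v = Vmax,app·[S]/(Km,app + [S]) = 3.87 × 0.0491/(0.332 + 0.0491) = 0.499 nmol/s.

0.499 nmol/s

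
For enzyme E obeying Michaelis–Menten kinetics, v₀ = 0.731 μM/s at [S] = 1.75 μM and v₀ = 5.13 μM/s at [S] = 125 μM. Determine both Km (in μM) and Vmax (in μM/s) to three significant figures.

Km = 11.7 μM; Vmax = 5.61 μM/s

From v = Vmax[S]/(Km+[S]), each point gives Vmax = v(Km+[S])/[S].
Equating: 0.731(Km+1.75)/1.75 = 5.13(Km+125)/125.
0.4177·Km + 0.731 = 0.04104·Km + 5.13, so (0.4177 − 0.04104)·Km = 5.13 − 0.731.
Km = 4.399/0.3767 = 11.7 μM; then Vmax = 0.731(11.7+1.75)/1.75 = 5.61 μM/s.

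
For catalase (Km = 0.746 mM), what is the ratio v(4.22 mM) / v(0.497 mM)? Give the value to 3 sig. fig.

2.13

Since Vmax cancels, v₂/v₁ = [S]₂(Km+[S]₁) / [S]₁(Km+[S]₂).
= 4.22×(0.746+0.497) / (0.497×(0.746+4.22)) = 5.245/2.468 = 2.13.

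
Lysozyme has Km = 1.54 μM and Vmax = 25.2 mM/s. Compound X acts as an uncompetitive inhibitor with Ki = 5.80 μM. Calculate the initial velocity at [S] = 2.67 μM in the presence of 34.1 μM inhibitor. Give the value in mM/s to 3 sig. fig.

3.38 mM/s

α = 1 + [I]/Ki = 1 + 34.1/5.80 = 6.879.
For an uncompetitive inhibitor, both parameters are divided by α, giving Vmax/α and Km/α: Km,app = 0.224 μM, Vmax,app = 3.66 mM/s.
v = Vmax,app·[S]/(Km,app + [S]) = 3.66 × 2.67/(0.224 + 2.67) = 3.38 mM/s.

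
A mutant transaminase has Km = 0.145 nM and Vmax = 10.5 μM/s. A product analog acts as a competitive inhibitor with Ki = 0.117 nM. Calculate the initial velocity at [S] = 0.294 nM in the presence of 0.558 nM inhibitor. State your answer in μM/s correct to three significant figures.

With α = 1 + [I]/Ki = 1 + 0.558/0.117 = 5.769, the competitive rate law is v = Vmax[S] / (αKm + [S]).
v = 10.5×0.294 / (5.769×0.145 + 0.294) = 3.087/1.131 = 2.73 μM/s.

2.73 μM/s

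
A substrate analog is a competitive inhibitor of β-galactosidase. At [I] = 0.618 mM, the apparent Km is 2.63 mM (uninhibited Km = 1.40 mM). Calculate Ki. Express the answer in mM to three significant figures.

Competitive: Km,app = α·Km with α = 1 + [I]/Ki.
α = Km,app/Km = 2.63/1.40 = 1.879.
Since α = 1 + [I]/Ki, [I]/Ki = 1.879 − 1 = 0.8786 and Ki = 0.618/0.8786 = 0.703 mM.

0.703 mM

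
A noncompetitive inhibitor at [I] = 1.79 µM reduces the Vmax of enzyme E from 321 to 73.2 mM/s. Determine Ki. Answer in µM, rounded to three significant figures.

Noncompetitive: Vmax,app = Vmax/α with α = 1 + [I]/Ki.
α = Vmax/Vmax,app = 321/73.2 = 4.385.
Since α = 1 + [I]/Ki, [I]/Ki = 4.385 − 1 = 3.385 and Ki = 1.79/3.385 = 0.529 µM.

0.529 µM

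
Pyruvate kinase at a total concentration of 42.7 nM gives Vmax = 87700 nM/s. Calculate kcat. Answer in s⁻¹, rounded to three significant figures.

kcat = Vmax/[E]total = 87700 nM/s / 42.7 nM = 2050 s⁻¹.

2050 s⁻¹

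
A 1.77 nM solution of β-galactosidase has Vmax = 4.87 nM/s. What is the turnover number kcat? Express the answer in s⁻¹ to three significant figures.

kcat = Vmax/[E]total = 4.87 nM/s / 1.77 nM = 2.75 s⁻¹.

2.75 s⁻¹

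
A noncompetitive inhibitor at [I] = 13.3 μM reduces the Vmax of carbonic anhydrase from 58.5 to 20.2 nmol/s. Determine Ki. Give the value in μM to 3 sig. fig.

7.01 μM

Noncompetitive: Vmax,app = Vmax/α with α = 1 + [I]/Ki.
α = Vmax/Vmax,app = 58.5/20.2 = 2.896.
Since α = 1 + [I]/Ki, [I]/Ki = 2.896 − 1 = 1.896 and Ki = 13.3/1.896 = 7.01 μM.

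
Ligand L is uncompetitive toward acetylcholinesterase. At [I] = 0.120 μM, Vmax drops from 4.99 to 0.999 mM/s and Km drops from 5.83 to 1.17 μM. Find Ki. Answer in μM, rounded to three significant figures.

Uncompetitive: Vmax,app = Vmax/α (and Km,app = Km/α) with α = 1 + [I]/Ki.
α = Vmax/Vmax,app = 4.99/0.999 = 4.995.
Ki = [I]/(α − 1) = 0.120/3.995 = 0.0300 μM.

0.0300 μM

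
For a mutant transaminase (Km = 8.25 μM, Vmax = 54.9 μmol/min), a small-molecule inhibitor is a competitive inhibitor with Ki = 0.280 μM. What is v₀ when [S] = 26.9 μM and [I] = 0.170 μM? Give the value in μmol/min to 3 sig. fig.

36.8 μmol/min

α = 1 + [I]/Ki = 1 + 0.170/0.280 = 1.607.
For a competitive inhibitor, Vmax is unchanged and the apparent Km becomes α·Km: Km,app = 13.3 μM, Vmax,app = 54.9 μmol/min.
v = Vmax,app·[S]/(Km,app + [S]) = 54.9 × 26.9/(13.3 + 26.9) = 36.8 μmol/min.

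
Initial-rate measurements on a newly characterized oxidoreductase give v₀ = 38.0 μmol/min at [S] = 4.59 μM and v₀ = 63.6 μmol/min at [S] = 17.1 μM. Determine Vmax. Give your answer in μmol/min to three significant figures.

From v = Vmax[S]/(Km+[S]), each point gives Vmax = v(Km+[S])/[S].
Equating: 38.0(Km+4.59)/4.59 = 63.6(Km+17.1)/17.1.
8.279·Km + 38.0 = 3.719·Km + 63.6, so (8.279 − 3.719)·Km = 63.6 − 38.0.
Km = 25.60/4.560 = 5.61 μM; then Vmax = 38.0(5.61+4.59)/4.59 = 84.5 μmol/min.

84.5 μmol/min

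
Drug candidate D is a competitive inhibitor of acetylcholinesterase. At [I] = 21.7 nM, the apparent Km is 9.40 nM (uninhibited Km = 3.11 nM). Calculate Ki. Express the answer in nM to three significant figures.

10.7 nM

Competitive: Km,app = α·Km with α = 1 + [I]/Ki.
α = Km,app/Km = 9.40/3.11 = 3.023.
Ki = [I]/(α − 1) = 21.7/2.023 = 10.7 nM.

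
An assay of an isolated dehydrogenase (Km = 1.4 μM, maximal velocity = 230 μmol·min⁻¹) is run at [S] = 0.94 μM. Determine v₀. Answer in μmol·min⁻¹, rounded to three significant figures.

92.4 μmol·min⁻¹

v = Vmax·[S]/(Km + [S]) = 230 × 0.94 / (1.4 + 0.94)
  = 216.2 / 2.340 = 92.4 μmol·min⁻¹.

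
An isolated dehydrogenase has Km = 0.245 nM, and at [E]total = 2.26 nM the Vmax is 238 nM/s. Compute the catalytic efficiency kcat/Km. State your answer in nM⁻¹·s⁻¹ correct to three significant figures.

kcat = Vmax/[E]total = 238/2.26 = 105 s⁻¹.
kcat/Km = 105/0.245 = 430 nM⁻¹·s⁻¹.

430 nM⁻¹·s⁻¹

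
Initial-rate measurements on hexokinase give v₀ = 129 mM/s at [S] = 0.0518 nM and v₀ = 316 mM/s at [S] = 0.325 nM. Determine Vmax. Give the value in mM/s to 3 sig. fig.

436 mM/s

In reciprocal form, 1/v = (Km/Vmax)·(1/[S]) + 1/Vmax. The two points give (1/[S], 1/v) = (19.31, 0.007752) and (3.077, 0.003165).
Slope = (0.007752 − 0.003165)/(19.31 − 3.077) = 0.0002827; intercept = 0.007752 − 0.0002827×19.31 = 0.002295.
Vmax = 1/intercept = 436 mM/s; Km = slope × Vmax = 0.0002827 × 436 = 0.123 nM.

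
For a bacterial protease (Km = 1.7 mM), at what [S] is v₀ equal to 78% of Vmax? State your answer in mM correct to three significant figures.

6.03 mM

v/Vmax = [S]/(Km+[S]) = 0.78, so [S] = Km·0.78/(1 − 0.78) = 1.7 × 3.545.
[S] = 6.03 mM.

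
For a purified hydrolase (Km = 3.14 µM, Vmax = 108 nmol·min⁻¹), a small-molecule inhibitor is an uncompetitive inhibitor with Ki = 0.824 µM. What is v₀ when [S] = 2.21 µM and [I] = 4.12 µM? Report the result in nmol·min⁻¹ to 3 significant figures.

14.6 nmol·min⁻¹

α = 1 + [I]/Ki = 1 + 4.12/0.824 = 6.000.
For an uncompetitive inhibitor, both parameters are divided by α, giving Vmax/α and Km/α: Km,app = 0.523 µM, Vmax,app = 18.0 nmol·min⁻¹.
v = Vmax,app·[S]/(Km,app + [S]) = 18.0 × 2.21/(0.523 + 2.21) = 14.6 nmol·min⁻¹.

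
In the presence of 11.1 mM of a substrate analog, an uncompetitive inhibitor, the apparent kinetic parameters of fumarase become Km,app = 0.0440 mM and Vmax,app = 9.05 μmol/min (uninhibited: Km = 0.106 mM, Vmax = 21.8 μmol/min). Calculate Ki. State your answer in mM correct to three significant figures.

Uncompetitive: Vmax,app = Vmax/α (and Km,app = Km/α) with α = 1 + [I]/Ki.
α = Vmax/Vmax,app = 21.8/9.05 = 2.409.
Ki = [I]/(α − 1) = 11.1/1.409 = 7.88 mM.

7.88 mM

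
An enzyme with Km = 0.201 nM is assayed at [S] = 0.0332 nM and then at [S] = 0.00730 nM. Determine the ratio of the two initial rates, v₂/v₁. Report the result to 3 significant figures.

The fractional saturations are [S]/(Km+[S]) = 0.0332/0.2342 = 0.1418 and 0.00730/0.2083 = 0.03505.
v₂/v₁ is just their ratio: 0.03505/0.1418 = 0.247.

0.247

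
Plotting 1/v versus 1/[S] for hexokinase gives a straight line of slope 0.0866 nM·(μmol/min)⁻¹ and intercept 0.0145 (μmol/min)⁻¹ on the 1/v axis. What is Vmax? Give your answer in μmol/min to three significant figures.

The y-intercept of a Lineweaver–Burk plot equals 1/Vmax, so Vmax = 1/0.0145 = 69.0 μmol/min.

69.0 μmol/min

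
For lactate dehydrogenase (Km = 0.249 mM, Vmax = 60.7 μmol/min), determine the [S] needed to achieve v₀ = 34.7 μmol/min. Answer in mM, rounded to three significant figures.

The required fractional saturation is v/Vmax = 34.7/60.7 = 0.5717.
Then [S]/(Km+[S]) = 0.5717 ⇒ [S] = 0.249 × 0.5717/(1 − 0.5717) = 0.332 mM.

0.332 mM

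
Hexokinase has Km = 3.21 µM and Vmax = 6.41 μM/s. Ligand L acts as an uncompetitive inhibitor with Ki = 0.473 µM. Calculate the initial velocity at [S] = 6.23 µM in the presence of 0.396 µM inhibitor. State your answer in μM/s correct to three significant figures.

α = 1 + [I]/Ki = 1 + 0.396/0.473 = 1.837.
For an uncompetitive inhibitor, both parameters are divided by α, giving Vmax/α and Km/α: Km,app = 1.75 µM, Vmax,app = 3.49 μM/s.
v = Vmax,app·[S]/(Km,app + [S]) = 3.49 × 6.23/(1.75 + 6.23) = 2.72 μM/s.

2.72 μM/s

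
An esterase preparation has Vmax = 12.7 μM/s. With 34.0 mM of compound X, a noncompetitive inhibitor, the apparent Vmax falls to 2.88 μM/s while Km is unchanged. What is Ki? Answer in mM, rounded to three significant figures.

Noncompetitive: Vmax,app = Vmax/α with α = 1 + [I]/Ki.
α = Vmax/Vmax,app = 12.7/2.88 = 4.410.
Since α = 1 + [I]/Ki, [I]/Ki = 4.410 − 1 = 3.410 and Ki = 34.0/3.410 = 9.97 mM.

9.97 mM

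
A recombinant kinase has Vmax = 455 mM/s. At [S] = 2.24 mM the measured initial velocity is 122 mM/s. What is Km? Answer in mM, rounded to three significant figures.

6.11 mM

From v = Vmax[S]/(Km+[S]), Km = [S](Vmax − v)/v.
Km = 2.24 × (455 − 122) / 122 = 745.9/122 = 6.11 mM.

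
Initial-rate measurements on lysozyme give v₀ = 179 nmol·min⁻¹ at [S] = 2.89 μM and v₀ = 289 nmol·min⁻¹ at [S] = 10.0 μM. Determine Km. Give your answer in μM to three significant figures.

From v = Vmax[S]/(Km+[S]), each point gives Vmax = v(Km+[S])/[S].
Equating: 179(Km+2.89)/2.89 = 289(Km+10.0)/10.0.
61.94·Km + 179 = 28.90·Km + 289, so (61.94 − 28.90)·Km = 289 − 179.
Km = 110.0/33.04 = 3.33 μM; then Vmax = 179(3.33+2.89)/2.89 = 385 nmol·min⁻¹.

3.33 μM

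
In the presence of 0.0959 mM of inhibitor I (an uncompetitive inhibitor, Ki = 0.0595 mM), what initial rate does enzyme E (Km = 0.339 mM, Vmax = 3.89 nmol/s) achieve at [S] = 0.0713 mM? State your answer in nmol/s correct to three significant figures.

0.528 nmol/s

With α = 1 + [I]/Ki = 1 + 0.0959/0.0595 = 2.612, the uncompetitive rate law is v = (Vmax/α)·[S] / (Km/α + [S]).
v = (3.89/2.612)×0.0713 / (0.339/2.612 + 0.0713) = 0.1062/0.2011 = 0.528 nmol/s.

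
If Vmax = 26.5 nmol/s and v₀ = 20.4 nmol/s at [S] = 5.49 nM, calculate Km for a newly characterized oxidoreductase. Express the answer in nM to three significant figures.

v/Vmax = 20.4/26.5 = 0.7698 = [S]/(Km+[S]).
So Km + [S] = [S]/0.7698 = 7.132 nM, giving Km = 7.132 − 5.49 = 1.64 nM.

1.64 nM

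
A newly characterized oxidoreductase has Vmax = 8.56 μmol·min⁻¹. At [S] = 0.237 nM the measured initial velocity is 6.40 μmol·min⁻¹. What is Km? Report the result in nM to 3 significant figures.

0.0800 nM

From v = Vmax[S]/(Km+[S]), Km = [S](Vmax − v)/v.
Km = 0.237 × (8.56 − 6.40) / 6.40 = 0.5119/6.40 = 0.0800 nM.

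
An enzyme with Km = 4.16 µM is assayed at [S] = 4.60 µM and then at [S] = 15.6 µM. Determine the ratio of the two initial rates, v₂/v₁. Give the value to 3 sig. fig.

Since Vmax cancels, v₂/v₁ = [S]₂(Km+[S]₁) / [S]₁(Km+[S]₂).
= 15.6×(4.16+4.60) / (4.60×(4.16+15.6)) = 136.7/90.90 = 1.50.

1.50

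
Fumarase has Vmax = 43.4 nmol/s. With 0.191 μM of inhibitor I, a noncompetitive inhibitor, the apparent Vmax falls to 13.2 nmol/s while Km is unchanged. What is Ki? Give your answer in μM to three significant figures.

Noncompetitive: Vmax,app = Vmax/α with α = 1 + [I]/Ki.
α = Vmax/Vmax,app = 43.4/13.2 = 3.288.
Ki = [I]/(α − 1) = 0.191/2.288 = 0.0835 μM.

0.0835 μM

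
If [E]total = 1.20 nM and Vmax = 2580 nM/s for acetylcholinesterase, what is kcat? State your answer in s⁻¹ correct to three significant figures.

kcat = Vmax/[E]total = 2580 nM/s / 1.20 nM = 2150 s⁻¹.

2150 s⁻¹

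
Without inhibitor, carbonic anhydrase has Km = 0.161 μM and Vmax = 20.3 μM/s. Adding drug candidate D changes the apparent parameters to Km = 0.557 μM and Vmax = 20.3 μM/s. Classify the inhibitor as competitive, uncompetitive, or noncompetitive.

competitive

Km increases (0.161 → 0.557 μM) while Vmax is unchanged — the hallmark of competitive inhibition.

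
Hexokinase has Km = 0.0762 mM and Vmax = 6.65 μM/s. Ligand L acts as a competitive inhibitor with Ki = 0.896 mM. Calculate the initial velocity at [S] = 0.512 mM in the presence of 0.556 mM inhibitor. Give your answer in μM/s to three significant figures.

α = 1 + [I]/Ki = 1 + 0.556/0.896 = 1.621.
For a competitive inhibitor, Vmax is unchanged and the apparent Km becomes α·Km: Km,app = 0.123 mM, Vmax,app = 6.65 μM/s.
v = Vmax,app·[S]/(Km,app + [S]) = 6.65 × 0.512/(0.123 + 0.512) = 5.36 μM/s.

5.36 μM/s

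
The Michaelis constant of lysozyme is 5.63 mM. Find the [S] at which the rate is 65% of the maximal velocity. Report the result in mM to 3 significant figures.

v/Vmax = [S]/(Km+[S]) = 0.65, so [S] = Km·0.65/(1 − 0.65) = 5.63 × 1.857.
[S] = 10.5 mM.

10.5 mM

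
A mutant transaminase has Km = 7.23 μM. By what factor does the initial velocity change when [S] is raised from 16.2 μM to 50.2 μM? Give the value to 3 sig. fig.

The fractional saturations are [S]/(Km+[S]) = 16.2/23.43 = 0.6914 and 50.2/57.43 = 0.8741.
v₂/v₁ is just their ratio: 0.8741/0.6914 = 1.26.

1.26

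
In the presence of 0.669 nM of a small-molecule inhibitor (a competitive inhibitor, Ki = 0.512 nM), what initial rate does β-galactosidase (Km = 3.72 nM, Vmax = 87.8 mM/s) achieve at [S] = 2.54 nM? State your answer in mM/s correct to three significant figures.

With α = 1 + [I]/Ki = 1 + 0.669/0.512 = 2.307, the competitive rate law is v = Vmax[S] / (αKm + [S]).
v = 87.8×2.54 / (2.307×3.72 + 2.54) = 223.0/11.12 = 20.1 mM/s.

20.1 mM/s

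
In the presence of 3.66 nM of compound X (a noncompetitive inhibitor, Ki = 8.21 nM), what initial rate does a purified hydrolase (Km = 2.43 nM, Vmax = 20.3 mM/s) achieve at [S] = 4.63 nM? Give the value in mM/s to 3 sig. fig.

α = 1 + [I]/Ki = 1 + 3.66/8.21 = 1.446.
For a noncompetitive inhibitor, Vmax is reduced to Vmax/α while Km is unchanged: Km,app = 2.43 nM, Vmax,app = 14.0 mM/s.
v = Vmax,app·[S]/(Km,app + [S]) = 14.0 × 4.63/(2.43 + 4.63) = 9.21 mM/s.

9.21 mM/s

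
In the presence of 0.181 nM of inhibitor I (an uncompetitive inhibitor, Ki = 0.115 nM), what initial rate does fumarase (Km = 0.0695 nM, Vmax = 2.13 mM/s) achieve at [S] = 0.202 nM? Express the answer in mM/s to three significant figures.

α = 1 + [I]/Ki = 1 + 0.181/0.115 = 2.574.
For an uncompetitive inhibitor, both parameters are divided by α, giving Vmax/α and Km/α: Km,app = 0.0270 nM, Vmax,app = 0.828 mM/s.
v = Vmax,app·[S]/(Km,app + [S]) = 0.828 × 0.202/(0.0270 + 0.202) = 0.730 mM/s.

0.730 mM/s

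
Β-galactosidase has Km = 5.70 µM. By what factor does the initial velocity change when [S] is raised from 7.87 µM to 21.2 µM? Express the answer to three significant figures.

The fractional saturations are [S]/(Km+[S]) = 7.87/13.57 = 0.5800 and 21.2/26.90 = 0.7881.
v₂/v₁ is just their ratio: 0.7881/0.5800 = 1.36.

1.36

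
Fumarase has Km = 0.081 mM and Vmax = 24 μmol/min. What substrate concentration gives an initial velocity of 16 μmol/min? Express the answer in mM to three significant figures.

Rearranging v = Vmax[S]/(Km+[S]) gives [S] = Km·v/(Vmax − v).
[S] = 0.081 × 16 / (24 − 16) = 1.296/8.000 = 0.162 mM.

0.162 mM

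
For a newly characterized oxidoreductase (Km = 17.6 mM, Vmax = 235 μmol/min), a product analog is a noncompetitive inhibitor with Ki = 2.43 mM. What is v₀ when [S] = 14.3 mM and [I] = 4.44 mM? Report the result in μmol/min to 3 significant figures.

37.3 μmol/min

With α = 1 + [I]/Ki = 1 + 4.44/2.43 = 2.827, the noncompetitive rate law is v = (Vmax/α)·[S] / (Km + [S]).
v = (235/2.827)×14.3 / (17.6 + 14.3) = 1189/31.90 = 37.3 μmol/min.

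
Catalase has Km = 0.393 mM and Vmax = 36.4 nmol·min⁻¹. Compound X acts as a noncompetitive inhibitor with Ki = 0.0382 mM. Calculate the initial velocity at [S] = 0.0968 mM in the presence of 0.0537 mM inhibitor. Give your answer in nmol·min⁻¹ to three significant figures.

2.99 nmol·min⁻¹

α = 1 + [I]/Ki = 1 + 0.0537/0.0382 = 2.406.
For a noncompetitive inhibitor, Vmax is reduced to Vmax/α while Km is unchanged: Km,app = 0.393 mM, Vmax,app = 15.1 nmol·min⁻¹.
v = Vmax,app·[S]/(Km,app + [S]) = 15.1 × 0.0968/(0.393 + 0.0968) = 2.99 nmol·min⁻¹.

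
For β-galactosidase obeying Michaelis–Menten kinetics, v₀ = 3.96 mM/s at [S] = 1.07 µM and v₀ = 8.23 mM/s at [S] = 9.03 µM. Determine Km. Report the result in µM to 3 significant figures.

1.53 µM

From v = Vmax[S]/(Km+[S]), each point gives Vmax = v(Km+[S])/[S].
Equating: 3.96(Km+1.07)/1.07 = 8.23(Km+9.03)/9.03.
3.701·Km + 3.96 = 0.9114·Km + 8.23, so (3.701 − 0.9114)·Km = 8.23 − 3.96.
Km = 4.270/2.790 = 1.53 µM; then Vmax = 3.96(1.53+1.07)/1.07 = 9.63 mM/s.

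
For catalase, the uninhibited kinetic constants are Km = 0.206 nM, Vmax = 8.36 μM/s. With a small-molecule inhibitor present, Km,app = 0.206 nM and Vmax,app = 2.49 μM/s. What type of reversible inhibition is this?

Vmax decreases (8.36 → 2.49 μM/s) while Km is unchanged — pure noncompetitive inhibition.

noncompetitive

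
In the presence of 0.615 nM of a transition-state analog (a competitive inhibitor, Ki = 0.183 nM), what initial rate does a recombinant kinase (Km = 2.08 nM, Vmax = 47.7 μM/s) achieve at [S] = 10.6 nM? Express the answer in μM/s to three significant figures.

With α = 1 + [I]/Ki = 1 + 0.615/0.183 = 4.361, the competitive rate law is v = Vmax[S] / (αKm + [S]).
v = 47.7×10.6 / (4.361×2.08 + 10.6) = 505.6/19.67 = 25.7 μM/s.

25.7 μM/s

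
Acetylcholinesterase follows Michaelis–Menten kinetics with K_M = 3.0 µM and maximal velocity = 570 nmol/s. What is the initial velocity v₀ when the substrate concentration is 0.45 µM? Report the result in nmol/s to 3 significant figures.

74.3 nmol/s

[S]/(Km+[S]) = 0.45/3.450 = 0.1304, the fractional saturation.
v = 0.1304 × Vmax = 0.1304 × 570 = 74.3 nmol/s.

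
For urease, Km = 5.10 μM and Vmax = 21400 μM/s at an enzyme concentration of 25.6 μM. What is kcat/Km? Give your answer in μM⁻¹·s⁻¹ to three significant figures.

164 μM⁻¹·s⁻¹

kcat = Vmax/[E]total = 21400/25.6 = 836 s⁻¹.
kcat/Km = 836/5.10 = 164 μM⁻¹·s⁻¹.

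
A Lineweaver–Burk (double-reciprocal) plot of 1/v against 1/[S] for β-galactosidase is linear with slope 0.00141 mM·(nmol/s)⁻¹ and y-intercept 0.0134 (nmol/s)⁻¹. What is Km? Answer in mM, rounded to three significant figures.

0.105 mM

y-intercept = 1/Vmax ⇒ Vmax = 74.6 nmol/s; slope = Km/Vmax ⇒ Km = slope × Vmax.
Km = 0.00141 × 74.6 = 0.105 mM.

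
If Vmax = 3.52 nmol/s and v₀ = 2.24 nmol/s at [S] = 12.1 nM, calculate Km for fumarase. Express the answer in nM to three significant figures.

6.91 nM

v/Vmax = 2.24/3.52 = 0.6364 = [S]/(Km+[S]).
So Km + [S] = [S]/0.6364 = 19.01 nM, giving Km = 19.01 − 12.1 = 6.91 nM.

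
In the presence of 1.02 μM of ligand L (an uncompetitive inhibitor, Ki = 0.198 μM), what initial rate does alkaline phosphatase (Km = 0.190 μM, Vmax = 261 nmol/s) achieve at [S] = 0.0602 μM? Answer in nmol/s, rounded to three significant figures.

With α = 1 + [I]/Ki = 1 + 1.02/0.198 = 6.152, the uncompetitive rate law is v = (Vmax/α)·[S] / (Km/α + [S]).
v = (261/6.152)×0.0602 / (0.190/6.152 + 0.0602) = 2.554/0.09109 = 28.0 nmol/s.

28.0 nmol/s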